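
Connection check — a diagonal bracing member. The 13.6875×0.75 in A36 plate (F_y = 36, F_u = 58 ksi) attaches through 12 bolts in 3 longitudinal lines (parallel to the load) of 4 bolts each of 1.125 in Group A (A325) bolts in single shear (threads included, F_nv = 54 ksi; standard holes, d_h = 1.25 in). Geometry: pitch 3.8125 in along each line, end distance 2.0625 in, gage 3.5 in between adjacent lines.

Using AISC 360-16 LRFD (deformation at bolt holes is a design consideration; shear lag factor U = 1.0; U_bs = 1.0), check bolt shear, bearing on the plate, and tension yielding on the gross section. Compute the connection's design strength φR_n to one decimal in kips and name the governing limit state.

332.6 kips (gross-section yield governs)

Bolt shear: A_b = π(1.125)²/4 = 0.99402 in². φR_n = 0.75 × 54 × 0.99402 × 12 × 1 = 483.1 kips.
Bearing (0.75 in plate, F_u = 58 ksi): end bolts L_c = 2.0625 − 1.25/2 = 1.4375, R_n = min(1.2×1.4375×0.75×58, 2.4×1.125×0.75×58) = 75.038 kips/bolt; interior L_c = 3.8125 − 1.25 = 2.5625, R_n = 117.45 kips/bolt. φR_n = 0.75 × (3×75.038 + 9×117.45) = 961.6 kips.
Tension yield (gross): A_g = 13.6875×0.75 = 10.266 in². φR_n = 0.90 × 36 × 10.266 = 332.6 kips.
Governing: min(483.1, 961.6, 332.6) = 332.6 kips → gross-section yield.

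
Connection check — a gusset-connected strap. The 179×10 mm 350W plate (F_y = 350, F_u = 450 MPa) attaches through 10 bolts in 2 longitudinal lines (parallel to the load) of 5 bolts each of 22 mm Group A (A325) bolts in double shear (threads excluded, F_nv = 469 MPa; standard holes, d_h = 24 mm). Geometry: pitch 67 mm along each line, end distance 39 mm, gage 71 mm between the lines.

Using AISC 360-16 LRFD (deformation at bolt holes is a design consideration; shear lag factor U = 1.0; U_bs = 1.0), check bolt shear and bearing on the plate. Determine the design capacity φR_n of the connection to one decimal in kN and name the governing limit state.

1611.9 kN (bearing governs)

Bolt shear: A_b = π(22)²/4 = 380.13 mm². φR_n = 0.75 × 469 × 380.13 × 10 × 2 = 2674.2 kN.
Bearing (10 mm plate, F_u = 450 MPa): end bolts L_c = 39 − 24/2 = 27, R_n = min(1.2×27×10×450, 2.4×22×10×450) = 145.8 kN/bolt; interior L_c = 67 − 24 = 43, R_n = 232.2 kN/bolt. φR_n = 0.75 × (2×145.8 + 8×232.2) = 1611.9 kN.
Governing: min(2674.2, 1611.9) = 1611.9 kN → bearing.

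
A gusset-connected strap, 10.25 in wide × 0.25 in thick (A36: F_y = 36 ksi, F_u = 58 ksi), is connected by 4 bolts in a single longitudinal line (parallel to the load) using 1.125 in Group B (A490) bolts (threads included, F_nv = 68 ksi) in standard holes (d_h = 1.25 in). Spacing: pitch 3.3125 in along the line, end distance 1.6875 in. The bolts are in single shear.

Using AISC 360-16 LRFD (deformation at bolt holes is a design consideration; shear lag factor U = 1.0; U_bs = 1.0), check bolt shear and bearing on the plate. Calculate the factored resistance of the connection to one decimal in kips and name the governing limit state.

94.6 kips (bearing governs)

Bolt shear: A_b = π(1.125)²/4 = 0.99402 in². φR_n = 0.75 × 68 × 0.99402 × 4 × 1 = 202.8 kips.
Bearing (0.25 in plate, F_u = 58 ksi): end bolts L_c = 1.6875 − 1.25/2 = 1.0625, R_n = min(1.2×1.0625×0.25×58, 2.4×1.125×0.25×58) = 18.488 kips/bolt; interior L_c = 3.3125 − 1.25 = 2.0625, R_n = 35.888 kips/bolt. φR_n = 0.75 × (1×18.488 + 3×35.888) = 94.6 kips.
Governing: min(202.8, 94.6) = 94.6 kips → bearing.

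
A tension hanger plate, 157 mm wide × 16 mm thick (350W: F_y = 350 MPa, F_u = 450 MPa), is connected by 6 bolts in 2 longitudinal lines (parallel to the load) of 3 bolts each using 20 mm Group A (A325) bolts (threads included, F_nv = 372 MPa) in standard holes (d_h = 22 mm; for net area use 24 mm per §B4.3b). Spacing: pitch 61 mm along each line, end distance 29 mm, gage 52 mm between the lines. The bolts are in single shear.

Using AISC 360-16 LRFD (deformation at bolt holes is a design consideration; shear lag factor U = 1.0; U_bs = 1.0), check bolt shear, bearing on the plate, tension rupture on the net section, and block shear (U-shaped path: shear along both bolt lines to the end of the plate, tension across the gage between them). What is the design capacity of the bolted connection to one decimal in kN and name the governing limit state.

525.9 kN (bolt shear governs)

Bolt shear: A_b = π(20)²/4 = 314.16 mm². φR_n = 0.75 × 372 × 314.16 × 6 × 1 = 525.9 kN.
Bearing (16 mm plate, F_u = 450 MPa): end bolts L_c = 29 − 22/2 = 18, R_n = min(1.2×18×16×450, 2.4×20×16×450) = 155.52 kN/bolt; interior L_c = 61 − 22 = 39, R_n = 336.96 kN/bolt. φR_n = 0.75 × (2×155.52 + 4×336.96) = 1244.2 kN.
Tension rupture (net): A_n = (157 − 2×24)×16 = 1744 mm² (U = 1.0, A_e = A_n). φR_n = 0.75 × 450 × 1744 = 588.6 kN.
Block shear: shear path 2×[29+2×61] = 2×151 mm, A_gv = 4832, A_nv = 2×(151 − 2.5×24)×16 = 2912 mm²; tension across gage: (52 − 1×24)×16 = 448 mm². R_n = min(0.6×450×2912, 0.6×350×4832) + 1.0×450×448 = min(786.24, 1014.7) + 201.6 = 987.84 kN. φR_n = 0.75 × 987.84 = 740.9 kN.
Governing: min(525.9, 1244.2, 588.6, 740.9) = 525.9 kN → bolt shear.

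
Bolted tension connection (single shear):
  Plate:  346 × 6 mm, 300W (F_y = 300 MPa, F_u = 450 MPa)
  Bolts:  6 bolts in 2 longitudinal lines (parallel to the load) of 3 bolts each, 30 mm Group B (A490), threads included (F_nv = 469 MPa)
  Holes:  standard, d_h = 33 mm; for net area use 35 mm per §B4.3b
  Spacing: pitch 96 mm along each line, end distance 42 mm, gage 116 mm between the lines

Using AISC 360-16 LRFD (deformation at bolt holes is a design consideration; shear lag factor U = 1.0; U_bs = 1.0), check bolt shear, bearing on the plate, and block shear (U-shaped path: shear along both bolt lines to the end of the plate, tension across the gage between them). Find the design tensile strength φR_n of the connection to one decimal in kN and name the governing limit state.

520.0 kN (block shear governs)

Bolt shear: A_b = π(30)²/4 = 706.86 mm². φR_n = 0.75 × 469 × 706.86 × 6 × 1 = 1491.8 kN.
Bearing (6 mm plate, F_u = 450 MPa): end bolts L_c = 42 − 33/2 = 25.5, R_n = min(1.2×25.5×6×450, 2.4×30×6×450) = 82.62 kN/bolt; interior L_c = 96 − 33 = 63, R_n = 194.4 kN/bolt. φR_n = 0.75 × (2×82.62 + 4×194.4) = 707.1 kN.
Block shear: shear path 2×[42+2×96] = 2×234 mm, A_gv = 2808, A_nv = 2×(234 − 2.5×35)×6 = 1758 mm²; tension across gage: (116 − 1×35)×6 = 486 mm². R_n = min(0.6×450×1758, 0.6×300×2808) + 1.0×450×486 = min(474.66, 505.44) + 218.7 = 693.36 kN. φR_n = 0.75 × 693.36 = 520.0 kN.
Governing: min(1491.8, 707.1, 520.0) = 520.0 kN → block shear.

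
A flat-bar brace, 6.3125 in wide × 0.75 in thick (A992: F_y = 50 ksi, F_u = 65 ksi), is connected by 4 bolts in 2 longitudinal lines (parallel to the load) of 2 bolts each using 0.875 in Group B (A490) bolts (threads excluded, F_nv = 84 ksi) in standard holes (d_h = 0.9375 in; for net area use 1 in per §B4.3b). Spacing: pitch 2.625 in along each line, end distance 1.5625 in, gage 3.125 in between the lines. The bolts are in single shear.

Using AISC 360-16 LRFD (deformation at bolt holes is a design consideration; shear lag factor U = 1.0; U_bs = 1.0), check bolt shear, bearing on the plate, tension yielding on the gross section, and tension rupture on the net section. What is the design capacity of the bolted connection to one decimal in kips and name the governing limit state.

151.5 kips (bolt shear governs)

Bolt shear: A_b = π(0.875)²/4 = 0.60132 in². φR_n = 0.75 × 84 × 0.60132 × 4 × 1 = 151.5 kips.
Bearing (0.75 in plate, F_u = 65 ksi): end bolts L_c = 1.5625 − 0.9375/2 = 1.09375, R_n = min(1.2×1.09375×0.75×65, 2.4×0.875×0.75×65) = 63.984 kips/bolt; interior L_c = 2.625 − 0.9375 = 1.6875, R_n = 98.719 kips/bolt. φR_n = 0.75 × (2×63.984 + 2×98.719) = 244.1 kips.
Tension yield (gross): A_g = 6.3125×0.75 = 4.7344 in². φR_n = 0.90 × 50 × 4.7344 = 213.0 kips.
Tension rupture (net): A_n = (6.3125 − 2×1)×0.75 = 3.2344 in² (U = 1.0, A_e = A_n). φR_n = 0.75 × 65 × 3.2344 = 157.7 kips.
Governing: min(151.5, 244.1, 213.0, 157.7) = 151.5 kips → bolt shear.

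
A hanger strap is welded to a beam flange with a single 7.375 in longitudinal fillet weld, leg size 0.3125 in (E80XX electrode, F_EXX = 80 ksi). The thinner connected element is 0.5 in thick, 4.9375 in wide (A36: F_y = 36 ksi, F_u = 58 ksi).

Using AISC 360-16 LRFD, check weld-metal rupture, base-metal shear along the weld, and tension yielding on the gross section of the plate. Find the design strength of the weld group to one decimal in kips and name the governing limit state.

Weld metal: throat = 0.707×0.3125 = 0.22094 in, L = 7.375 in. φR_n = 0.75 × 0.6 × 80 × 0.22094 × 7.375 = 58.7 kips.
Base metal shear (0.5 in plate): yield φR_n = 1.0×0.6×36×0.5×7.375 = 79.7 kips; rupture φR_n = 0.75×0.6×58×0.5×7.375 = 96.2 kips; take 79.7 kips (yield).
Tension yield (gross): A_g = 4.9375×0.5 = 2.4688 in². φR_n = 0.90 × 36 × 2.4688 = 80.0 kips.
Governing: min(58.7, 79.7, 80.0) = 58.7 kips → weld metal.

58.7 kips (weld metal governs)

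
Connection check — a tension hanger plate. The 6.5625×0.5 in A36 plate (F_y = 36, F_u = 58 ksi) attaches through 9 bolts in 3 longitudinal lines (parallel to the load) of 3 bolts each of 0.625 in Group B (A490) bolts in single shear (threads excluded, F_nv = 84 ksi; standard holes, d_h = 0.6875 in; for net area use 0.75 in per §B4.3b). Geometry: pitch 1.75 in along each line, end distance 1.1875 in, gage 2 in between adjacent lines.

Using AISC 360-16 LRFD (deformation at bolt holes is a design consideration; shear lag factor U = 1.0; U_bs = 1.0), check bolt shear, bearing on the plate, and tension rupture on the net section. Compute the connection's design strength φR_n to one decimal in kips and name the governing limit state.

93.8 kips (net-section rupture governs)

Bolt shear: A_b = π(0.625)²/4 = 0.3068 in². φR_n = 0.75 × 84 × 0.3068 × 9 × 1 = 174.0 kips.
Bearing (0.5 in plate, F_u = 58 ksi): end bolts L_c = 1.1875 − 0.6875/2 = 0.84375, R_n = min(1.2×0.84375×0.5×58, 2.4×0.625×0.5×58) = 29.363 kips/bolt; interior L_c = 1.75 − 0.6875 = 1.0625, R_n = 36.975 kips/bolt. φR_n = 0.75 × (3×29.363 + 6×36.975) = 232.5 kips.
Tension rupture (net): A_n = (6.5625 − 3×0.75)×0.5 = 2.1563 in² (U = 1.0, A_e = A_n). φR_n = 0.75 × 58 × 2.1563 = 93.8 kips.
Governing: min(174.0, 232.5, 93.8) = 93.8 kips → net-section rupture.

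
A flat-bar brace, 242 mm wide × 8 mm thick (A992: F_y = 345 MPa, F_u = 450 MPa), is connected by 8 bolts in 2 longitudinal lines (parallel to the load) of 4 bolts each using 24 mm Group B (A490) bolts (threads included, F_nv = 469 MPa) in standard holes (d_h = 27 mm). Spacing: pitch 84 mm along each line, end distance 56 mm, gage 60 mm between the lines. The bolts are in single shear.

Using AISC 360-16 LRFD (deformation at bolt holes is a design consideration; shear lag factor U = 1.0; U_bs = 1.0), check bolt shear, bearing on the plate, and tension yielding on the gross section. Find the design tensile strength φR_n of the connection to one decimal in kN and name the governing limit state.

Bolt shear: A_b = π(24)²/4 = 452.39 mm². φR_n = 0.75 × 469 × 452.39 × 8 × 1 = 1273.0 kN.
Bearing (8 mm plate, F_u = 450 MPa): end bolts L_c = 56 − 27/2 = 42.5, R_n = min(1.2×42.5×8×450, 2.4×24×8×450) = 183.6 kN/bolt; interior L_c = 84 − 27 = 57, R_n = 207.36 kN/bolt. φR_n = 0.75 × (2×183.6 + 6×207.36) = 1208.5 kN.
Tension yield (gross): A_g = 242×8 = 1936 mm². φR_n = 0.90 × 345 × 1936 = 601.1 kN.
Governing: min(1273.0, 1208.5, 601.1) = 601.1 kN → gross-section yield.

601.1 kN (gross-section yield governs)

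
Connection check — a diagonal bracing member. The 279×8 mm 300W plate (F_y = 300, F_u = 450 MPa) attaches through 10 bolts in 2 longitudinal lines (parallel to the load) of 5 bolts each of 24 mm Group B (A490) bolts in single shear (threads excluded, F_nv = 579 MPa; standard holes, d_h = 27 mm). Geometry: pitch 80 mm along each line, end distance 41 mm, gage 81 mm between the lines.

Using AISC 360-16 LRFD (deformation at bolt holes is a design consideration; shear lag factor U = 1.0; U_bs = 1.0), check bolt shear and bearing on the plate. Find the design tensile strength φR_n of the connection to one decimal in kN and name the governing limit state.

1422.4 kN (bearing governs)

Bolt shear: A_b = π(24)²/4 = 452.39 mm². φR_n = 0.75 × 579 × 452.39 × 10 × 1 = 1964.5 kN.
Bearing (8 mm plate, F_u = 450 MPa): end bolts L_c = 41 − 27/2 = 27.5, R_n = min(1.2×27.5×8×450, 2.4×24×8×450) = 118.8 kN/bolt; interior L_c = 80 − 27 = 53, R_n = 207.36 kN/bolt. φR_n = 0.75 × (2×118.8 + 8×207.36) = 1422.4 kN.
Governing: min(1964.5, 1422.4) = 1422.4 kN → bearing.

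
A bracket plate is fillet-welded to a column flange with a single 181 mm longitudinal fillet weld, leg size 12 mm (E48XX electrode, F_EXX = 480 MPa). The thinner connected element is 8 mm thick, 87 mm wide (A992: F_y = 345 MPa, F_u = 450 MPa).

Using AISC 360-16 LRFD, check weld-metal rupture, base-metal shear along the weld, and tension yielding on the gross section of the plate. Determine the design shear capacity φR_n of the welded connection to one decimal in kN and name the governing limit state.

216.1 kN (gross-section yield governs)

Weld metal: throat = 0.707×12 = 8.484 mm, L = 181 mm. φR_n = 0.75 × 0.6 × 480 × 8.484 × 181 = 331.7 kN.
Base metal shear (8 mm plate): yield φR_n = 1.0×0.6×345×8×181 = 299.7 kN; rupture φR_n = 0.75×0.6×450×8×181 = 293.2 kN; take 293.2 kN (rupture).
Tension yield (gross): A_g = 87×8 = 696 mm². φR_n = 0.90 × 345 × 696 = 216.1 kN.
Governing: min(331.7, 293.2, 216.1) = 216.1 kN → gross-section yield.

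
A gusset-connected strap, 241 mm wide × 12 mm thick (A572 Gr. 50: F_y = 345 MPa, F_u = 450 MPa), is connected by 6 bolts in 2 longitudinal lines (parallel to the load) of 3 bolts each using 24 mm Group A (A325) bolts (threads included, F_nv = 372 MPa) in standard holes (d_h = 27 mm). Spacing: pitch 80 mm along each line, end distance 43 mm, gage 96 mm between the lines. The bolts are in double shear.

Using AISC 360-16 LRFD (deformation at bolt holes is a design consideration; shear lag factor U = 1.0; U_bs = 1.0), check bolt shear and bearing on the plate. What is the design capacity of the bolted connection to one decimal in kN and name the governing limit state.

Bolt shear: A_b = π(24)²/4 = 452.39 mm². φR_n = 0.75 × 372 × 452.39 × 6 × 2 = 1514.6 kN.
Bearing (12 mm plate, F_u = 450 MPa): end bolts L_c = 43 − 27/2 = 29.5, R_n = min(1.2×29.5×12×450, 2.4×24×12×450) = 191.16 kN/bolt; interior L_c = 80 − 27 = 53, R_n = 311.04 kN/bolt. φR_n = 0.75 × (2×191.16 + 4×311.04) = 1219.9 kN.
Governing: min(1514.6, 1219.9) = 1219.9 kN → bearing.

1219.9 kN (bearing governs)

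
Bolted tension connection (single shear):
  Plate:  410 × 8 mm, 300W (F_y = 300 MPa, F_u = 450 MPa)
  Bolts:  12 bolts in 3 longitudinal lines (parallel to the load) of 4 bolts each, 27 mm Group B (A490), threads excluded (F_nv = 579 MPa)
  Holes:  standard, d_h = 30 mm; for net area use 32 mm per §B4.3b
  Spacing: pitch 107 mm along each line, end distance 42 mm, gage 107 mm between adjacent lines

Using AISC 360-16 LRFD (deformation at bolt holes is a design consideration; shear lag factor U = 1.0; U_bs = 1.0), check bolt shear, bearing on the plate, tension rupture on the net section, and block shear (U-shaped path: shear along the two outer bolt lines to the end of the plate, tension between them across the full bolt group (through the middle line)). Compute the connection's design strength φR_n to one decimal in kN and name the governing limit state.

Bolt shear: A_b = π(27)²/4 = 572.56 mm². φR_n = 0.75 × 579 × 572.56 × 12 × 1 = 2983.6 kN.
Bearing (8 mm plate, F_u = 450 MPa): end bolts L_c = 42 − 30/2 = 27, R_n = min(1.2×27×8×450, 2.4×27×8×450) = 116.64 kN/bolt; interior L_c = 107 − 30 = 77, R_n = 233.28 kN/bolt. φR_n = 0.75 × (3×116.64 + 9×233.28) = 1837.1 kN.
Tension rupture (net): A_n = (410 − 3×32)×8 = 2512 mm² (U = 1.0, A_e = A_n). φR_n = 0.75 × 450 × 2512 = 847.8 kN.
Block shear: shear path 2×[42+3×107] = 2×363 mm, A_gv = 5808, A_nv = 2×(363 − 3.5×32)×8 = 4016 mm²; tension across gage: (214 − 2×32)×8 = 1200 mm². R_n = min(0.6×450×4016, 0.6×300×5808) + 1.0×450×1200 = min(1084.3, 1045.4) + 540 = 1585.4 kN. φR_n = 0.75 × 1585.4 = 1189.1 kN.
Governing: min(2983.6, 1837.1, 847.8, 1189.1) = 847.8 kN → net-section rupture.

847.8 kN (net-section rupture governs)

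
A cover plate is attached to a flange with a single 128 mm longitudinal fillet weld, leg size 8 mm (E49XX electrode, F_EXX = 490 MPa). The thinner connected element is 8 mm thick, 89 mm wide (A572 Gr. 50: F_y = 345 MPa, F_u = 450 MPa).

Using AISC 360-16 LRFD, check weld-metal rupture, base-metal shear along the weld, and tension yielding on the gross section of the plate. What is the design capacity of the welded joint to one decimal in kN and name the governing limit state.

159.6 kN (weld metal governs)

Weld metal: throat = 0.707×8 = 5.656 mm, L = 128 mm. φR_n = 0.75 × 0.6 × 490 × 5.656 × 128 = 159.6 kN.
Base metal shear (8 mm plate): yield φR_n = 1.0×0.6×345×8×128 = 212.0 kN; rupture φR_n = 0.75×0.6×450×8×128 = 207.4 kN; take 207.4 kN (rupture).
Tension yield (gross): A_g = 89×8 = 712 mm². φR_n = 0.90 × 345 × 712 = 221.1 kN.
Governing: min(159.6, 207.4, 221.1) = 159.6 kN → weld metal.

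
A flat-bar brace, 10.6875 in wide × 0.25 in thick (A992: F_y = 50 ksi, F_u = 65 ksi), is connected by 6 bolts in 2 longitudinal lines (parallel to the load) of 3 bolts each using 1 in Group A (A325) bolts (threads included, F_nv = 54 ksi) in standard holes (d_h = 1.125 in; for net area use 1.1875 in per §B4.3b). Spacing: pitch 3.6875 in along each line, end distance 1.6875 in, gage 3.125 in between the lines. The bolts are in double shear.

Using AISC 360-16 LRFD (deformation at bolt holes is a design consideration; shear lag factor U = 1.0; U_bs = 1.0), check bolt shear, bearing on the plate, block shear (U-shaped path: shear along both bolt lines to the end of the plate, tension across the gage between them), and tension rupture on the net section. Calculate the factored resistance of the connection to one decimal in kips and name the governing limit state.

101.3 kips (net-section rupture governs)

Bolt shear: A_b = π(1)²/4 = 0.7854 in². φR_n = 0.75 × 54 × 0.7854 × 6 × 2 = 381.7 kips.
Bearing (0.25 in plate, F_u = 65 ksi): end bolts L_c = 1.6875 − 1.125/2 = 1.125, R_n = min(1.2×1.125×0.25×65, 2.4×1×0.25×65) = 21.938 kips/bolt; interior L_c = 3.6875 − 1.125 = 2.5625, R_n = 39 kips/bolt. φR_n = 0.75 × (2×21.938 + 4×39) = 149.9 kips.
Block shear: shear path 2×[1.6875+2×3.6875] = 2×9.0625 in, A_gv = 4.5313, A_nv = 2×(9.0625 − 2.5×1.1875)×0.25 = 3.0469 in²; tension across gage: (3.125 − 1×1.1875)×0.25 = 0.48438 in². R_n = min(0.6×65×3.0469, 0.6×50×4.5313) + 1.0×65×0.48438 = min(118.83, 135.94) + 31.485 = 150.32 kips. φR_n = 0.75 × 150.32 = 112.7 kips.
Tension rupture (net): A_n = (10.6875 − 2×1.1875)×0.25 = 2.0781 in² (U = 1.0, A_e = A_n). φR_n = 0.75 × 65 × 2.0781 = 101.3 kips.
Governing: min(381.7, 149.9, 112.7, 101.3) = 101.3 kips → net-section rupture.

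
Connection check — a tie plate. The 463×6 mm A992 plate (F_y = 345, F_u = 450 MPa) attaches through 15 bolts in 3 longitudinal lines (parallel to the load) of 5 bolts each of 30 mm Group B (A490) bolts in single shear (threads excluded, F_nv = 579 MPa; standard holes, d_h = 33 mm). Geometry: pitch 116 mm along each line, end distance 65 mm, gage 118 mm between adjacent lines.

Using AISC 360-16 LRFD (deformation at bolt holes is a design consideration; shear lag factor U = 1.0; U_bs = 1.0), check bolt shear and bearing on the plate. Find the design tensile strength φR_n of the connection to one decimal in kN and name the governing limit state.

2103.2 kN (bearing governs)

Bolt shear: A_b = π(30)²/4 = 706.86 mm². φR_n = 0.75 × 579 × 706.86 × 15 × 1 = 4604.3 kN.
Bearing (6 mm plate, F_u = 450 MPa): end bolts L_c = 65 − 33/2 = 48.5, R_n = min(1.2×48.5×6×450, 2.4×30×6×450) = 157.14 kN/bolt; interior L_c = 116 − 33 = 83, R_n = 194.4 kN/bolt. φR_n = 0.75 × (3×157.14 + 12×194.4) = 2103.2 kN.
Governing: min(4604.3, 2103.2) = 2103.2 kN → bearing.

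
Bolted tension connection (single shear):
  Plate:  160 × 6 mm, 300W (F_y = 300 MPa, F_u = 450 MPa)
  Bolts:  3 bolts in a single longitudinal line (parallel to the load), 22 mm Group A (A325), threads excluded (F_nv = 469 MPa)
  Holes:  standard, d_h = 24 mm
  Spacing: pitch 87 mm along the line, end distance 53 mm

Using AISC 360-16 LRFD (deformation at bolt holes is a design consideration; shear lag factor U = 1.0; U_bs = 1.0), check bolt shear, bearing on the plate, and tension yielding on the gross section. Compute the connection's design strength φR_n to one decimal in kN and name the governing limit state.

Bolt shear: A_b = π(22)²/4 = 380.13 mm². φR_n = 0.75 × 469 × 380.13 × 3 × 1 = 401.1 kN.
Bearing (6 mm plate, F_u = 450 MPa): end bolts L_c = 53 − 24/2 = 41, R_n = min(1.2×41×6×450, 2.4×22×6×450) = 132.84 kN/bolt; interior L_c = 87 − 24 = 63, R_n = 142.56 kN/bolt. φR_n = 0.75 × (1×132.84 + 2×142.56) = 313.5 kN.
Tension yield (gross): A_g = 160×6 = 960 mm². φR_n = 0.90 × 300 × 960 = 259.2 kN.
Governing: min(401.1, 313.5, 259.2) = 259.2 kN → gross-section yield.

259.2 kN (gross-section yield governs)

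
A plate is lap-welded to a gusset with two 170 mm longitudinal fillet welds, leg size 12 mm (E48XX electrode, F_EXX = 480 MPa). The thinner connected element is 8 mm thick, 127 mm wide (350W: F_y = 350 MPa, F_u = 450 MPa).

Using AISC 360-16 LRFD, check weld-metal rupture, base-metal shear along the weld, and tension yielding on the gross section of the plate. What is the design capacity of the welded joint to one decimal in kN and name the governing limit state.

Weld metal: throat = 0.707×12 = 8.484 mm, L = 2×170 = 340 mm. φR_n = 0.75 × 0.6 × 480 × 8.484 × 340 = 623.1 kN.
Base metal shear (8 mm plate): yield φR_n = 1.0×0.6×350×8×340 = 571.2 kN; rupture φR_n = 0.75×0.6×450×8×340 = 550.8 kN; take 550.8 kN (rupture).
Tension yield (gross): A_g = 127×8 = 1016 mm². φR_n = 0.90 × 350 × 1016 = 320.0 kN.
Governing: min(623.1, 550.8, 320.0) = 320.0 kN → gross-section yield.

320.0 kN (gross-section yield governs)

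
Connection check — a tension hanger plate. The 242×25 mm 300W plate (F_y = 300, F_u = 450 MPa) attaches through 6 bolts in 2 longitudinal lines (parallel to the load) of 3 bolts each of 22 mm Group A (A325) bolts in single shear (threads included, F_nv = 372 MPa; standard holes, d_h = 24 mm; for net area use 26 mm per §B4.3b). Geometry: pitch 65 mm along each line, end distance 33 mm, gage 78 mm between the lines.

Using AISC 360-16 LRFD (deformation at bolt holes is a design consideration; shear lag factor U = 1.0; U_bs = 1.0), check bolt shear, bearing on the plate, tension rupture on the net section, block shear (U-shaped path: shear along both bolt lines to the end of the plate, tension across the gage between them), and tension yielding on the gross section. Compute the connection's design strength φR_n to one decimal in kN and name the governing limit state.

636.3 kN (bolt shear governs)

Bolt shear: A_b = π(22)²/4 = 380.13 mm². φR_n = 0.75 × 372 × 380.13 × 6 × 1 = 636.3 kN.
Bearing (25 mm plate, F_u = 450 MPa): end bolts L_c = 33 − 24/2 = 21, R_n = min(1.2×21×25×450, 2.4×22×25×450) = 283.5 kN/bolt; interior L_c = 65 − 24 = 41, R_n = 553.5 kN/bolt. φR_n = 0.75 × (2×283.5 + 4×553.5) = 2085.8 kN.
Tension rupture (net): A_n = (242 − 2×26)×25 = 4750 mm² (U = 1.0, A_e = A_n). φR_n = 0.75 × 450 × 4750 = 1603.1 kN.
Block shear: shear path 2×[33+2×65] = 2×163 mm, A_gv = 8150, A_nv = 2×(163 − 2.5×26)×25 = 4900 mm²; tension across gage: (78 − 1×26)×25 = 1300 mm². R_n = min(0.6×450×4900, 0.6×300×8150) + 1.0×450×1300 = min(1323, 1467) + 585 = 1908 kN. φR_n = 0.75 × 1908 = 1431.0 kN.
Tension yield (gross): A_g = 242×25 = 6050 mm². φR_n = 0.90 × 300 × 6050 = 1633.5 kN.
Governing: min(636.3, 2085.8, 1603.1, 1431.0, 1633.5) = 636.3 kN → bolt shear.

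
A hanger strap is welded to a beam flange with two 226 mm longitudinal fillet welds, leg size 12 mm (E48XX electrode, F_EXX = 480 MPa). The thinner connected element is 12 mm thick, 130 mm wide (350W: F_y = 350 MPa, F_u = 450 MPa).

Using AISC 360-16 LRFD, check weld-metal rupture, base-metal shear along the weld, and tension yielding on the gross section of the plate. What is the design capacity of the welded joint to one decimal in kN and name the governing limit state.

Weld metal: throat = 0.707×12 = 8.484 mm, L = 2×226 = 452 mm. φR_n = 0.75 × 0.6 × 480 × 8.484 × 452 = 828.3 kN.
Base metal shear (12 mm plate): yield φR_n = 1.0×0.6×350×12×452 = 1139.0 kN; rupture φR_n = 0.75×0.6×450×12×452 = 1098.4 kN; take 1098.4 kN (rupture).
Tension yield (gross): A_g = 130×12 = 1560 mm². φR_n = 0.90 × 350 × 1560 = 491.4 kN.
Governing: min(828.3, 1098.4, 491.4) = 491.4 kN → gross-section yield.

491.4 kN (gross-section yield governs)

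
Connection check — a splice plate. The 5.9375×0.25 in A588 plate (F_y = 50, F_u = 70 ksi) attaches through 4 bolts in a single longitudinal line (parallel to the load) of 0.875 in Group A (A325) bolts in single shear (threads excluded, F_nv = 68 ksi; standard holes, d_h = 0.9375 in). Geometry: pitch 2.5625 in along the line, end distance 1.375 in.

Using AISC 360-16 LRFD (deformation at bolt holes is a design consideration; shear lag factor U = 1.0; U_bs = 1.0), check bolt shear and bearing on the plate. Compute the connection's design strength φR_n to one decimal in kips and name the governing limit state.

91.1 kips (bearing governs)

Bolt shear: A_b = π(0.875)²/4 = 0.60132 in². φR_n = 0.75 × 68 × 0.60132 × 4 × 1 = 122.7 kips.
Bearing (0.25 in plate, F_u = 70 ksi): end bolts L_c = 1.375 − 0.9375/2 = 0.90625, R_n = min(1.2×0.90625×0.25×70, 2.4×0.875×0.25×70) = 19.031 kips/bolt; interior L_c = 2.5625 − 0.9375 = 1.625, R_n = 34.125 kips/bolt. φR_n = 0.75 × (1×19.031 + 3×34.125) = 91.1 kips.
Governing: min(122.7, 91.1) = 91.1 kips → bearing.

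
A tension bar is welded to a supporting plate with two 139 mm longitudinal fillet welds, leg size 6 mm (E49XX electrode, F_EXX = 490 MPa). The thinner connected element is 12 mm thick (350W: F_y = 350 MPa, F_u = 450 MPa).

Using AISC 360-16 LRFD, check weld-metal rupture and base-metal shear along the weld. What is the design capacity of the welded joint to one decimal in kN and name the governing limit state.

Weld metal: throat = 0.707×6 = 4.242 mm, L = 2×139 = 278 mm. φR_n = 0.75 × 0.6 × 490 × 4.242 × 278 = 260.0 kN.
Base metal shear (12 mm plate): yield φR_n = 1.0×0.6×350×12×278 = 700.6 kN; rupture φR_n = 0.75×0.6×450×12×278 = 675.5 kN; take 675.5 kN (rupture).
Governing: min(260.0, 675.5) = 260.0 kN → weld metal.

260.0 kN (weld metal governs)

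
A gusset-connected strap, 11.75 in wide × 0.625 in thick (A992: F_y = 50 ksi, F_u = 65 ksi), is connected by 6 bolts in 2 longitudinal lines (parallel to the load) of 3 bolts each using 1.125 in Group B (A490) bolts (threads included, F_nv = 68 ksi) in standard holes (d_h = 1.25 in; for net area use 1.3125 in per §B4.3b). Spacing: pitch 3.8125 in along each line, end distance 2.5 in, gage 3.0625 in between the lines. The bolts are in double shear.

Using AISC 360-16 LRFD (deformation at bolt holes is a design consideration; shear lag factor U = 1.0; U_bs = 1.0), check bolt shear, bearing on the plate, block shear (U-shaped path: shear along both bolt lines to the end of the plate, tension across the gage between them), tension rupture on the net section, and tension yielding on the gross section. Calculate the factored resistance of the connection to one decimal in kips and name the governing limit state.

Bolt shear: A_b = π(1.125)²/4 = 0.99402 in². φR_n = 0.75 × 68 × 0.99402 × 6 × 2 = 608.3 kips.
Bearing (0.625 in plate, F_u = 65 ksi): end bolts L_c = 2.5 − 1.25/2 = 1.875, R_n = min(1.2×1.875×0.625×65, 2.4×1.125×0.625×65) = 91.406 kips/bolt; interior L_c = 3.8125 − 1.25 = 2.5625, R_n = 109.69 kips/bolt. φR_n = 0.75 × (2×91.406 + 4×109.69) = 466.2 kips.
Block shear: shear path 2×[2.5+2×3.8125] = 2×10.125 in, A_gv = 12.656, A_nv = 2×(10.125 − 2.5×1.3125)×0.625 = 8.5547 in²; tension across gage: (3.0625 − 1×1.3125)×0.625 = 1.0938 in². R_n = min(0.6×65×8.5547, 0.6×50×12.656) + 1.0×65×1.0938 = min(333.63, 379.68) + 71.097 = 404.73 kips. φR_n = 0.75 × 404.73 = 303.5 kips.
Tension rupture (net): A_n = (11.75 − 2×1.3125)×0.625 = 5.7031 in² (U = 1.0, A_e = A_n). φR_n = 0.75 × 65 × 5.7031 = 278.0 kips.
Tension yield (gross): A_g = 11.75×0.625 = 7.3438 in². φR_n = 0.90 × 50 × 7.3438 = 330.5 kips.
Governing: min(608.3, 466.2, 303.5, 278.0, 330.5) = 278.0 kips → net-section rupture.

278.0 kips (net-section rupture governs)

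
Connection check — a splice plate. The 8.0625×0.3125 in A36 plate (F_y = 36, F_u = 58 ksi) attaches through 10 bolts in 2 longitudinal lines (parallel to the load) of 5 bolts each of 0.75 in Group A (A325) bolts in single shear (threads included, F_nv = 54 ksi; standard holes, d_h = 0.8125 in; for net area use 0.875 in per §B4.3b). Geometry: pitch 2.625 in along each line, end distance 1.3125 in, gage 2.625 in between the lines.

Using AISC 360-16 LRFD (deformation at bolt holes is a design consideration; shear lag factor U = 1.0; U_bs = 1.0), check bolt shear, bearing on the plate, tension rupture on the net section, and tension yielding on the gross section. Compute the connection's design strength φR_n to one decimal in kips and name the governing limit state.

81.6 kips (gross-section yield governs)

Bolt shear: A_b = π(0.75)²/4 = 0.44179 in². φR_n = 0.75 × 54 × 0.44179 × 10 × 1 = 178.9 kips.
Bearing (0.3125 in plate, F_u = 58 ksi): end bolts L_c = 1.3125 − 0.8125/2 = 0.90625, R_n = min(1.2×0.90625×0.3125×58, 2.4×0.75×0.3125×58) = 19.711 kips/bolt; interior L_c = 2.625 − 0.8125 = 1.8125, R_n = 32.625 kips/bolt. φR_n = 0.75 × (2×19.711 + 8×32.625) = 225.3 kips.
Tension rupture (net): A_n = (8.0625 − 2×0.875)×0.3125 = 1.9727 in² (U = 1.0, A_e = A_n). φR_n = 0.75 × 58 × 1.9727 = 85.8 kips.
Tension yield (gross): A_g = 8.0625×0.3125 = 2.5195 in². φR_n = 0.90 × 36 × 2.5195 = 81.6 kips.
Governing: min(178.9, 225.3, 85.8, 81.6) = 81.6 kips → gross-section yield.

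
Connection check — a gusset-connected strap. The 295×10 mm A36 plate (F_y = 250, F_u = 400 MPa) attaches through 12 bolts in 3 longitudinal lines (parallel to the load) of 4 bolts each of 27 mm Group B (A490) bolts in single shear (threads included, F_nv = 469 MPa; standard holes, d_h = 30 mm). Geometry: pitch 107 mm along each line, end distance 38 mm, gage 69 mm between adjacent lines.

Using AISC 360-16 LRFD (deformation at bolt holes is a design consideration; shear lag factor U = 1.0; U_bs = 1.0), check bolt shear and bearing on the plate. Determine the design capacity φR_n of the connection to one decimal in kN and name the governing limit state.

1998.0 kN (bearing governs)

Bolt shear: A_b = π(27)²/4 = 572.56 mm². φR_n = 0.75 × 469 × 572.56 × 12 × 1 = 2416.8 kN.
Bearing (10 mm plate, F_u = 400 MPa): end bolts L_c = 38 − 30/2 = 23, R_n = min(1.2×23×10×400, 2.4×27×10×400) = 110.4 kN/bolt; interior L_c = 107 − 30 = 77, R_n = 259.2 kN/bolt. φR_n = 0.75 × (3×110.4 + 9×259.2) = 1998.0 kN.
Governing: min(2416.8, 1998.0) = 1998.0 kN → bearing.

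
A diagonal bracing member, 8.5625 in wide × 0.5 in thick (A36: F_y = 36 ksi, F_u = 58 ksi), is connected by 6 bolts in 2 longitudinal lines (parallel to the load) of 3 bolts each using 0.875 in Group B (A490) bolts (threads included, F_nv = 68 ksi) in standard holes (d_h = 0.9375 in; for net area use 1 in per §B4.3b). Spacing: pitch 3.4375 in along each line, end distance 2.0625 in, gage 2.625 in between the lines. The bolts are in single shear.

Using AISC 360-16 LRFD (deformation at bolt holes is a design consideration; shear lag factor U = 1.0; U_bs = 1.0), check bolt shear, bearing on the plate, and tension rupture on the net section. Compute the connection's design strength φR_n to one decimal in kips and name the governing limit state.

Bolt shear: A_b = π(0.875)²/4 = 0.60132 in². φR_n = 0.75 × 68 × 0.60132 × 6 × 1 = 184.0 kips.
Bearing (0.5 in plate, F_u = 58 ksi): end bolts L_c = 2.0625 − 0.9375/2 = 1.59375, R_n = min(1.2×1.59375×0.5×58, 2.4×0.875×0.5×58) = 55.463 kips/bolt; interior L_c = 3.4375 − 0.9375 = 2.5, R_n = 60.9 kips/bolt. φR_n = 0.75 × (2×55.463 + 4×60.9) = 265.9 kips.
Tension rupture (net): A_n = (8.5625 − 2×1)×0.5 = 3.2813 in² (U = 1.0, A_e = A_n). φR_n = 0.75 × 58 × 3.2813 = 142.7 kips.
Governing: min(184.0, 265.9, 142.7) = 142.7 kips → net-section rupture.

142.7 kips (net-section rupture governs)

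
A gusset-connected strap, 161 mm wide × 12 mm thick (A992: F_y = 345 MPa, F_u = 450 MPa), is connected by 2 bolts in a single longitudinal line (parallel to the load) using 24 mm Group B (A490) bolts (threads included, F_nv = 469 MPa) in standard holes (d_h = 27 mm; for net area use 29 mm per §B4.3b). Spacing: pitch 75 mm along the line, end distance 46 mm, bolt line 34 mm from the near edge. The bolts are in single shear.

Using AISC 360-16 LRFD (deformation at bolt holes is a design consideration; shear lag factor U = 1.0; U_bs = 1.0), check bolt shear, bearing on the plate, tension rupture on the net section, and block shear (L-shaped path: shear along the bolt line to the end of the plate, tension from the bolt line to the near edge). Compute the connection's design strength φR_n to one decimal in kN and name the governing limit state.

267.3 kN (block shear governs)

Bolt shear: A_b = π(24)²/4 = 452.39 mm². φR_n = 0.75 × 469 × 452.39 × 2 × 1 = 318.3 kN.
Bearing (12 mm plate, F_u = 450 MPa): end bolts L_c = 46 − 27/2 = 32.5, R_n = min(1.2×32.5×12×450, 2.4×24×12×450) = 210.6 kN/bolt; interior L_c = 75 − 27 = 48, R_n = 311.04 kN/bolt. φR_n = 0.75 × (1×210.6 + 1×311.04) = 391.2 kN.
Tension rupture (net): A_n = (161 − 1×29)×12 = 1584 mm² (U = 1.0, A_e = A_n). φR_n = 0.75 × 450 × 1584 = 534.6 kN.
Block shear: shear path 1×[46+1×75] = 1×121 mm, A_gv = 1452, A_nv = 1×(121 − 1.5×29)×12 = 930 mm²; tension to near edge: (34 − 0.5×29)×12 = 234 mm². R_n = min(0.6×450×930, 0.6×345×1452) + 1.0×450×234 = min(251.1, 300.56) + 105.3 = 356.4 kN. φR_n = 0.75 × 356.4 = 267.3 kN.
Governing: min(318.3, 391.2, 534.6, 267.3) = 267.3 kN → block shear.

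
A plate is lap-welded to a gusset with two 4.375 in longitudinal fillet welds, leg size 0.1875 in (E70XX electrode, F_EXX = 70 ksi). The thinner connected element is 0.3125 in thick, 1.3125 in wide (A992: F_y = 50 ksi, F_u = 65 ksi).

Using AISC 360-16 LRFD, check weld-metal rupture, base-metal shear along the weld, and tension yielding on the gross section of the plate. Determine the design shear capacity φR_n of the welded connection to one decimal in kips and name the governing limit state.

18.5 kips (gross-section yield governs)

Weld metal: throat = 0.707×0.1875 = 0.13256 in, L = 2×4.375 = 8.75 in. φR_n = 0.75 × 0.6 × 70 × 0.13256 × 8.75 = 36.5 kips.
Base metal shear (0.3125 in plate): yield φR_n = 1.0×0.6×50×0.3125×8.75 = 82.0 kips; rupture φR_n = 0.75×0.6×65×0.3125×8.75 = 80.0 kips; take 80.0 kips (rupture).
Tension yield (gross): A_g = 1.3125×0.3125 = 0.41016 in². φR_n = 0.90 × 50 × 0.41016 = 18.5 kips.
Governing: min(36.5, 80.0, 18.5) = 18.5 kips → gross-section yield.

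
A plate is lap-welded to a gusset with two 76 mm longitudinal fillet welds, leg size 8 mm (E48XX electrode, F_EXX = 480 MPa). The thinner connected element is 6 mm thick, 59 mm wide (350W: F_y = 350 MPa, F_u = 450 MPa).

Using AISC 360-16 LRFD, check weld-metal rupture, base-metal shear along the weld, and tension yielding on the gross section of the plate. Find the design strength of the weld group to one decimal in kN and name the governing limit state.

Weld metal: throat = 0.707×8 = 5.656 mm, L = 2×76 = 152 mm. φR_n = 0.75 × 0.6 × 480 × 5.656 × 152 = 185.7 kN.
Base metal shear (6 mm plate): yield φR_n = 1.0×0.6×350×6×152 = 191.5 kN; rupture φR_n = 0.75×0.6×450×6×152 = 184.7 kN; take 184.7 kN (rupture).
Tension yield (gross): A_g = 59×6 = 354 mm². φR_n = 0.90 × 350 × 354 = 111.5 kN.
Governing: min(185.7, 184.7, 111.5) = 111.5 kN → gross-section yield.

111.5 kN (gross-section yield governs)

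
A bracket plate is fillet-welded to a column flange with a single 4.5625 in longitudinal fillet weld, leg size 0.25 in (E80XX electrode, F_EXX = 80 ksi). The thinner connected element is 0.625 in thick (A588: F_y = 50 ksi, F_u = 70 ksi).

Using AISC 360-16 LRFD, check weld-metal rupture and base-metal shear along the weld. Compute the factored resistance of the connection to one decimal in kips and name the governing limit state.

Weld metal: throat = 0.707×0.25 = 0.17675 in, L = 4.5625 in. φR_n = 0.75 × 0.6 × 80 × 0.17675 × 4.5625 = 29.0 kips.
Base metal shear (0.625 in plate): yield φR_n = 1.0×0.6×50×0.625×4.5625 = 85.5 kips; rupture φR_n = 0.75×0.6×70×0.625×4.5625 = 89.8 kips; take 85.5 kips (yield).
Governing: min(29.0, 85.5) = 29.0 kips → weld metal.

29.0 kips (weld metal governs)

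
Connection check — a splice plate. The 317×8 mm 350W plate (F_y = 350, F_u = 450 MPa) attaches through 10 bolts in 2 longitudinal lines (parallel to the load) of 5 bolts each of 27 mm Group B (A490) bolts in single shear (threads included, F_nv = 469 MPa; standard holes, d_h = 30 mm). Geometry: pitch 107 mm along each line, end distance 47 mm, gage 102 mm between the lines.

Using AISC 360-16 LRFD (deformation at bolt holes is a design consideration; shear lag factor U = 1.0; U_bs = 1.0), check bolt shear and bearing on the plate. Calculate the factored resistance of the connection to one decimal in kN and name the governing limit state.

Bolt shear: A_b = π(27)²/4 = 572.56 mm². φR_n = 0.75 × 469 × 572.56 × 10 × 1 = 2014.0 kN.
Bearing (8 mm plate, F_u = 450 MPa): end bolts L_c = 47 − 30/2 = 32, R_n = min(1.2×32×8×450, 2.4×27×8×450) = 138.24 kN/bolt; interior L_c = 107 − 30 = 77, R_n = 233.28 kN/bolt. φR_n = 0.75 × (2×138.24 + 8×233.28) = 1607.0 kN.
Governing: min(2014.0, 1607.0) = 1607.0 kN → bearing.

1607.0 kN (bearing governs)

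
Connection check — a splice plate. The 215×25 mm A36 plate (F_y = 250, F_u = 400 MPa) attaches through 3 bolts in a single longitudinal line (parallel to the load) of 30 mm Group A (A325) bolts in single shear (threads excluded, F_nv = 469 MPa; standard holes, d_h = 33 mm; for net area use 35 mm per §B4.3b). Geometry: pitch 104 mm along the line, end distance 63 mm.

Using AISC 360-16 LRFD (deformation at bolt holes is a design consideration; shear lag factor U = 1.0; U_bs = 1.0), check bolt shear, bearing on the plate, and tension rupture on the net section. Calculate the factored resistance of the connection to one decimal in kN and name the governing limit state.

Bolt shear: A_b = π(30)²/4 = 706.86 mm². φR_n = 0.75 × 469 × 706.86 × 3 × 1 = 745.9 kN.
Bearing (25 mm plate, F_u = 400 MPa): end bolts L_c = 63 − 33/2 = 46.5, R_n = min(1.2×46.5×25×400, 2.4×30×25×400) = 558 kN/bolt; interior L_c = 104 − 33 = 71, R_n = 720 kN/bolt. φR_n = 0.75 × (1×558 + 2×720) = 1498.5 kN.
Tension rupture (net): A_n = (215 − 1×35)×25 = 4500 mm² (U = 1.0, A_e = A_n). φR_n = 0.75 × 400 × 4500 = 1350.0 kN.
Governing: min(745.9, 1498.5, 1350.0) = 745.9 kN → bolt shear.

745.9 kN (bolt shear governs)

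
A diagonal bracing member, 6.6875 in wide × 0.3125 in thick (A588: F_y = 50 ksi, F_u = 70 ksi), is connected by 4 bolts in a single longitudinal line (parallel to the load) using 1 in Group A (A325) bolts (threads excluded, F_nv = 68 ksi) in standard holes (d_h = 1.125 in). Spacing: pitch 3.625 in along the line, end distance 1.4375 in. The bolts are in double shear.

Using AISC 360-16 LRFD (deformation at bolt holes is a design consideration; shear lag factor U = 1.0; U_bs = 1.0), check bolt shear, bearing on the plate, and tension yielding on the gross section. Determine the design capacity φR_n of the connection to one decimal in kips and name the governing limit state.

94.0 kips (gross-section yield governs)

Bolt shear: A_b = π(1)²/4 = 0.7854 in². φR_n = 0.75 × 68 × 0.7854 × 4 × 2 = 320.4 kips.
Bearing (0.3125 in plate, F_u = 70 ksi): end bolts L_c = 1.4375 − 1.125/2 = 0.875, R_n = min(1.2×0.875×0.3125×70, 2.4×1×0.3125×70) = 22.969 kips/bolt; interior L_c = 3.625 − 1.125 = 2.5, R_n = 52.5 kips/bolt. φR_n = 0.75 × (1×22.969 + 3×52.5) = 135.4 kips.
Tension yield (gross): A_g = 6.6875×0.3125 = 2.0898 in². φR_n = 0.90 × 50 × 2.0898 = 94.0 kips.
Governing: min(320.4, 135.4, 94.0) = 94.0 kips → gross-section yield.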